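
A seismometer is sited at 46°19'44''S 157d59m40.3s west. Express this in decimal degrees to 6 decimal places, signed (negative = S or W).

-46.328889, -157.994528

Lat: 46 + 19/60 + 44/3600 = 46.3288889
hemisphere S, so the sign is −
λ: 157 + 59/60 + 40.3/3600 = 157.9945278
W → negative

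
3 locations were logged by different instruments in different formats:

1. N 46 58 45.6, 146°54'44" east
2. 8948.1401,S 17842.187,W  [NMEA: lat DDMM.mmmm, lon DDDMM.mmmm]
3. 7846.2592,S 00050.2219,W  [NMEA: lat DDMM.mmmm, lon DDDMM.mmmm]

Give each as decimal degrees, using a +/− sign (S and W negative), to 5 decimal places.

Point 1:
  Latitude: 46° + 58/60 + 45.6/3600 = 46 + 0.966667 + 0.012667 = 46.979333
  N ⇒ keep positive
  Lon: 146 + 54/60 + 44/3600 = 146.912222
  E → positive
Point 2:
  Latitude: degrees = first 2 digits = 89, minutes = 48.1401; 89 + 48.1401/60 = 89.802335
  hemisphere S, so the sign is −
  Longitude: split at 3 digits → 178° and 42.187′; 178 + 42.187/60 = 178.703117
  hemisphere W, so the sign is −
Point 3:
  φ: split at 2 digits → 78° and 46.2592′; 78 + 46.2592/60 = 78.770987
  S ⇒ negate
  Lon: split at 3 digits → 000° and 50.2219′; 0 + 50.2219/60 = 0.837032
  W ⇒ negate

1. 46.97933, 146.91222
2. -89.80234, -178.70312
3. -78.77099, -0.83703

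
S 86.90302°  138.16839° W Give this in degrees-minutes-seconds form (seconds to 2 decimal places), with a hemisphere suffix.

86°54′10.87″ S, 138°10′6.20″ W

Latitude: whole degrees 86; 54.18120′ → 54′ and 10.8720″
λ: 0.168390° → 10.10340′; 0.10340 × 60 = 6.2040″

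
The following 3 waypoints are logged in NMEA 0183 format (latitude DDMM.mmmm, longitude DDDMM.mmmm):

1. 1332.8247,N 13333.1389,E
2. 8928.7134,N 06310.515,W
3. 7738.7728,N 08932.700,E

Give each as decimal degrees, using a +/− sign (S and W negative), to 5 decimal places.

1. 13.54708, 133.55232
2. 89.47856, -63.17525
3. 77.64621, 89.54500

Point 1:
  Latitude: degrees = first 2 digits = 13, minutes = 32.8247; 13 + 32.8247/60 = 13.547078
  N ⇒ keep positive
  Lon: degrees = first 3 digits = 133, minutes = 33.1389; 133 + 33.1389/60 = 133.552315
  E ⇒ keep positive
Point 2:
  Latitude: split at 2 digits → 89° and 28.7134′; 89 + 28.7134/60 = 89.478557
  N ⇒ keep positive
  Lon: degrees = first 3 digits = 63, minutes = 10.515; 63 + 10.515/60 = 63.175250
  W ⇒ negate
Point 3:
  Lat: degrees = first 2 digits = 77, minutes = 38.7728; 77 + 38.7728/60 = 77.646213
  N → positive
  Lon: split at 3 digits → 089° and 32.7′; 89 + 32.7/60 = 89.545000
  E ⇒ keep positive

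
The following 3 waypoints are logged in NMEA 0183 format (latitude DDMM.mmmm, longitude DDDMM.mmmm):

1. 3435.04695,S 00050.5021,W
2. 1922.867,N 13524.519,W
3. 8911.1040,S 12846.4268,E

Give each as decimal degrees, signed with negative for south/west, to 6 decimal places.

Point 1:
  Lat: degrees = first 2 digits = 34, minutes = 35.04695; 34 + 35.04695/60 = 34.5841158
  hemisphere S, so the sign is −
  λ: split at 3 digits → 000° and 50.5021′; 0 + 50.5021/60 = 0.8417017
  W ⇒ negate
Point 2:
  Lat: degrees = first 2 digits = 19, minutes = 22.867; 19 + 22.867/60 = 19.3811167
  N ⇒ keep positive
  Longitude: split at 3 digits → 135° and 24.519′; 135 + 24.519/60 = 135.4086500
  W ⇒ negate
Point 3:
  Lat: degrees = first 2 digits = 89, minutes = 11.104; 89 + 11.104/60 = 89.1850667
  S → negative
  Lon: degrees = first 3 digits = 128, minutes = 46.4268; 128 + 46.4268/60 = 128.7737800
  E ⇒ keep positive

1. -34.584116, -0.841702
2. 19.381117, -135.408650
3. -89.185067, 128.773780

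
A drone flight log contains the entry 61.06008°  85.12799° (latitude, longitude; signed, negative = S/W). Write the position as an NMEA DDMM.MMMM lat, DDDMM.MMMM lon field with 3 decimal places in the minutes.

6103.605,N / 08507.679,E

Lat: minutes = (61.060080 − 61) × 60 = 3.60480
Lon: fractional part 0.127990 → 7.67940 minutes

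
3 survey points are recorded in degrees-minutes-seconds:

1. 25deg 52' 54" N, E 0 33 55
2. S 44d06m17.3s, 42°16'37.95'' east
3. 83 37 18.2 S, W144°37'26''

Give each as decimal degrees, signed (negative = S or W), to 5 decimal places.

Point 1:
  Lat: 25 + 52/60 + 54/3600 = 25.881667
  N ⇒ keep positive
  Lon: 0° + 33/60 + 55/3600 = 0 + 0.550000 + 0.015278 = 0.565278
  E → positive
Point 2:
  Latitude: 44 + 6/60 + 17.3/3600 = 44.104806
  S ⇒ negate
  λ: 42 + 16/60 + 37.95/3600 = 42.277208
  E ⇒ keep positive
Point 3:
  Latitude: 83° + 37/60 + 18.2/3600 = 83 + 0.616667 + 0.005056 = 83.621722
  hemisphere S, so the sign is −
  Longitude: 37′ + 26″ = 37.43333′; 144 + 37.43333/60 = 144.623889
  hemisphere W, so the sign is −

1. 25.88167, 0.56528
2. -44.10481, 42.27721
3. -83.62172, -144.62389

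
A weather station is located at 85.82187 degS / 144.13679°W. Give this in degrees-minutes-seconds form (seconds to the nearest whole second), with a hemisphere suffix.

85°49′19″ S, 144°08′12″ W

Lat: 0.821870° → 49.31220′; 0.31220 × 60 = 18.73″
Lon: 0.136790° → 8.20740′; 0.20740 × 60 = 12.44″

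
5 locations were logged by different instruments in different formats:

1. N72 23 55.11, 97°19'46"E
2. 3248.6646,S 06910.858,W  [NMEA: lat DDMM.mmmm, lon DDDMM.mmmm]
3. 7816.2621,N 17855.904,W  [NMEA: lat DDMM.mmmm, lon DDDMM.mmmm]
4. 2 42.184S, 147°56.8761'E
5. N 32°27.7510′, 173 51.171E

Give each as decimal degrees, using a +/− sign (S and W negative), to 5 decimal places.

1. 72.39864, 97.32944
2. -32.81108, -69.18097
3. 78.27104, -178.93173
4. -2.70307, 147.94794
5. 32.46252, 173.85285

Point 1:
  Lat: 23′ + 55.11″ = 23.91850′; 72 + 23.91850/60 = 72.398642
  N → positive
  λ: 97 + 19/60 + 46/3600 = 97.329444
  E ⇒ keep positive
Point 2:
  Latitude: degrees = first 2 digits = 32, minutes = 48.6646; 32 + 48.6646/60 = 32.811077
  S → negative
  λ: degrees = first 3 digits = 69, minutes = 10.858; 69 + 10.858/60 = 69.180967
  hemisphere W, so the sign is −
Point 3:
  Latitude: degrees = first 2 digits = 78, minutes = 16.2621; 78 + 16.2621/60 = 78.271035
  N → positive
  Longitude: degrees = first 3 digits = 178, minutes = 55.904; 178 + 55.904/60 = 178.931733
  hemisphere W, so the sign is −
Point 4:
  φ: 2 + 42.184/60 = 2.703067
  hemisphere S, so the sign is −
  Longitude: 56.8761′ = 0.947935°; total 147.947935
  E ⇒ keep positive
Point 5:
  φ: 27.751′ = 0.462517°; total 32.462517
  N ⇒ keep positive
  Lon: 173 + 51.171/60 = 173.852850
  E → positive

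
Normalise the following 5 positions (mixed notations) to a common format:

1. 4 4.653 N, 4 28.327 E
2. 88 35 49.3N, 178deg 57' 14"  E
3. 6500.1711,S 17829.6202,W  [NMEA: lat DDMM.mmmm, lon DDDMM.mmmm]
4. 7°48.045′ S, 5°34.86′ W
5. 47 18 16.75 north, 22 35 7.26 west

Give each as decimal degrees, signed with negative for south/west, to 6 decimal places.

1. 4.077550, 4.472117
2. 88.597028, 178.953889
3. -65.002852, -178.493670
4. -7.800750, -5.581000
5. 47.304653, -22.585350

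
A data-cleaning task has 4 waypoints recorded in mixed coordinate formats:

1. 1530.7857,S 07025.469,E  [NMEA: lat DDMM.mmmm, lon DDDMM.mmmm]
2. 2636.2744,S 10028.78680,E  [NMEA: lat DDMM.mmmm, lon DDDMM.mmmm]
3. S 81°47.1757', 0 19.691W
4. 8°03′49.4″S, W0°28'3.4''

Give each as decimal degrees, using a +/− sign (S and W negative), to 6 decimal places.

Point 1:
  Latitude: degrees = first 2 digits = 15, minutes = 30.7857; 15 + 30.7857/60 = 15.5130950
  hemisphere S, so the sign is −
  Longitude: degrees = first 3 digits = 70, minutes = 25.469; 70 + 25.469/60 = 70.4244833
  E ⇒ keep positive
Point 2:
  φ: degrees = first 2 digits = 26, minutes = 36.2744; 26 + 36.2744/60 = 26.6045733
  S ⇒ negate
  Lon: split at 3 digits → 100° and 28.7868′; 100 + 28.7868/60 = 100.4797800
  E → positive
Point 3:
  Lat: 47.1757′ = 0.786262°; total 81.7862617
  S ⇒ negate
  Lon: 0 + 19.691/60 = 0.3281833
  hemisphere W, so the sign is −
Point 4:
  φ: 8 + 3/60 + 49.4/3600 = 8.0637222
  hemisphere S, so the sign is −
  λ: 28′ + 3.4″ = 28.05667′; 0 + 28.05667/60 = 0.4676111
  hemisphere W, so the sign is −

1. -15.513095, 70.424483
2. -26.604573, 100.479780
3. -81.786262, -0.328183
4. -8.063722, -0.467611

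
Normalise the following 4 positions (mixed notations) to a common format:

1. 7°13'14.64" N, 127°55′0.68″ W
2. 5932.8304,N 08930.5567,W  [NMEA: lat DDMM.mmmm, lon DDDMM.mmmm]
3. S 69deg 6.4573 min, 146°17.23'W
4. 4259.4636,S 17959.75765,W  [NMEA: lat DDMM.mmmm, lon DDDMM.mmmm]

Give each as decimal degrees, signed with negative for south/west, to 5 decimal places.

1. 7.22073, -127.91686
2. 59.54717, -89.50928
3. -69.10762, -146.28717
4. -42.99106, -179.99596

Point 1:
  Latitude: 13′ + 14.64″ = 13.24400′; 7 + 13.24400/60 = 7.220733
  N → positive
  Longitude: 127 + 55/60 + 0.68/3600 = 127.916856
  W → negative
Point 2:
  Latitude: degrees = first 2 digits = 59, minutes = 32.8304; 59 + 32.8304/60 = 59.547173
  N → positive
  Lon: split at 3 digits → 089° and 30.5567′; 89 + 30.5567/60 = 89.509278
  hemisphere W, so the sign is −
Point 3:
  φ: 6.4573′ = 0.107622°; total 69.107622
  hemisphere S, so the sign is −
  Longitude: 17.23′ = 0.287167°; total 146.287167
  W ⇒ negate
Point 4:
  Lat: split at 2 digits → 42° and 59.4636′; 42 + 59.4636/60 = 42.991060
  hemisphere S, so the sign is −
  λ: split at 3 digits → 179° and 59.75765′; 179 + 59.75765/60 = 179.995961
  hemisphere W, so the sign is −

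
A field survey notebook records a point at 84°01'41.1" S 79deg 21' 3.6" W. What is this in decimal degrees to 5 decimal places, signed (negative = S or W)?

Lat: 84 + 1/60 + 41.1/3600 = 84.028083
S ⇒ negate
Longitude: 79 + 21/60 + 3.6/3600 = 79.351000
W → negative

-84.02808, -79.35100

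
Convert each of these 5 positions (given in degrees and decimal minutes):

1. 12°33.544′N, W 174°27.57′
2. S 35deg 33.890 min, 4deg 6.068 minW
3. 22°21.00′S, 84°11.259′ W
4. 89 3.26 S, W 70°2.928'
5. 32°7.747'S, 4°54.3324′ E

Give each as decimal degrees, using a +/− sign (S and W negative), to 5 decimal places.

1. 12.55907, -174.45950
2. -35.56483, -4.10113
3. -22.35000, -84.18765
4. -89.05433, -70.04880
5. -32.12912, 4.90554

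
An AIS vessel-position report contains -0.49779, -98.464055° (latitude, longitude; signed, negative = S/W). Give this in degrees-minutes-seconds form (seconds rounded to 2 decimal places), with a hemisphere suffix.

Latitude is negative → S; |value| = 0.497790
Latitude: 0.497790 × 60 = 29.86740′ → 29′, remainder × 60 = 52.0440″
Longitude is negative → W; |value| = 98.464055
λ: 0.464055° → 27.84330′; 0.84330 × 60 = 50.5980″

0°29′52.04″ S, 98°27′50.60″ W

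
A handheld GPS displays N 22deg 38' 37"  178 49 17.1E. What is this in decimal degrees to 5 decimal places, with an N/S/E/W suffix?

22.64361° N, 178.82142° E

Lat: 22° + 38/60 + 37/3600 = 22 + 0.633333 + 0.010278 = 22.643611
Lon: 178 + 49/60 + 17.1/3600 = 178.821417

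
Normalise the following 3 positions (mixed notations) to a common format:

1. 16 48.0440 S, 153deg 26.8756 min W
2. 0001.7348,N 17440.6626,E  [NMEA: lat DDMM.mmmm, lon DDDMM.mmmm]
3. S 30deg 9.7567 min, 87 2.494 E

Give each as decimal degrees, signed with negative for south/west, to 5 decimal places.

Point 1:
  φ: 48.044′ = 0.800733°; total 16.800733
  hemisphere S, so the sign is −
  Longitude: 26.8756′ = 0.447927°; total 153.447927
  W → negative
Point 2:
  Lat: split at 2 digits → 00° and 1.7348′; 0 + 1.7348/60 = 0.028913
  N ⇒ keep positive
  Longitude: split at 3 digits → 174° and 40.6626′; 174 + 40.6626/60 = 174.677710
  E → positive
Point 3:
  φ: 9.7567′ = 0.162612°; total 30.162612
  hemisphere S, so the sign is −
  Longitude: 87 + 2.494/60 = 87.041567
  E → positive

1. -16.80073, -153.44793
2. 0.02891, 174.67771
3. -30.16261, 87.04157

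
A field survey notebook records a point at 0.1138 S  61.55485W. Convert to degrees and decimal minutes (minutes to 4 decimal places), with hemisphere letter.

φ: 0° + 0.113800 × 60 = 0° 6.828000′
Longitude: fractional part 0.554850 → 33.291000 minutes

0° 6.8280′ S, 61° 33.2910′ W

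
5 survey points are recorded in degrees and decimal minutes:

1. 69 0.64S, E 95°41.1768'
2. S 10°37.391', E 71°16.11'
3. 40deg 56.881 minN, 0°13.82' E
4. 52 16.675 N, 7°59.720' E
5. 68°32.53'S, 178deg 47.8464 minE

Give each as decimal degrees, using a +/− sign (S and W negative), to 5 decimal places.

Point 1:
  Latitude: 0.64′ = 0.010667°; total 69.010667
  S → negative
  λ: 95 + 41.1768/60 = 95.686280
  E → positive
Point 2:
  Lat: 10 + 37.391/60 = 10.623183
  S → negative
  Lon: 16.11′ = 0.268500°; total 71.268500
  E ⇒ keep positive
Point 3:
  Latitude: 40 + 56.881/60 = 40.948017
  N ⇒ keep positive
  λ: 0 + 13.82/60 = 0.230333
  E ⇒ keep positive
Point 4:
  Lat: 52 + 16.675/60 = 52.277917
  N → positive
  Longitude: 59.72′ = 0.995333°; total 7.995333
  E ⇒ keep positive
Point 5:
  φ: 68 + 32.53/60 = 68.542167
  hemisphere S, so the sign is −
  λ: 47.8464′ = 0.797440°; total 178.797440
  E → positive

1. -69.01067, 95.68628
2. -10.62318, 71.26850
3. 40.94802, 0.23033
4. 52.27792, 7.99533
5. -68.54217, 178.79744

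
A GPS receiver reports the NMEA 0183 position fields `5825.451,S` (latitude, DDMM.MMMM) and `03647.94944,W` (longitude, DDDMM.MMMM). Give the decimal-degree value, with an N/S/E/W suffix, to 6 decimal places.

φ: split at 2 digits → 58° and 25.451′; 58 + 25.451/60 = 58.4241833
Lon: degrees = first 3 digits = 36, minutes = 47.94944; 36 + 47.94944/60 = 36.7991573

58.424183° S, 36.799157° W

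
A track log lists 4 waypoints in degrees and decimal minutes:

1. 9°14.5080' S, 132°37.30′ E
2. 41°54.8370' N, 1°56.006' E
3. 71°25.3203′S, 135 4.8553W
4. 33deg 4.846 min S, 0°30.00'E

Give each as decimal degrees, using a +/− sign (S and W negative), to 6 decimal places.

1. -9.241800, 132.621667
2. 41.913950, 1.933433
3. -71.422005, -135.080922
4. -33.080767, 0.500000

Point 1:
  Latitude: 9 + 14.508/60 = 9.2418000
  S → negative
  Lon: 132 + 37.3/60 = 132.6216667
  E → positive
Point 2:
  Latitude: 54.837′ = 0.913950°; total 41.9139500
  N → positive
  Lon: 56.006′ = 0.933433°; total 1.9334333
  E ⇒ keep positive
Point 3:
  Lat: 71 + 25.3203/60 = 71.4220050
  S ⇒ negate
  Longitude: 4.8553′ = 0.080922°; total 135.0809217
  W ⇒ negate
Point 4:
  φ: 33 + 4.846/60 = 33.0807667
  S → negative
  Longitude: 30′ = 0.500000°; total 0.5000000
  E → positive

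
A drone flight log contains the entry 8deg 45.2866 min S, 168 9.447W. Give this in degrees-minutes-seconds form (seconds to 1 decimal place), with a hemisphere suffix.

Lat: 45.28660′ → 45′ and 0.28660 × 60 = 17.196″
Lon: 9.44700′ → 9′ and 0.44700 × 60 = 26.820″

8°45′17.2″ S, 168°09′26.8″ W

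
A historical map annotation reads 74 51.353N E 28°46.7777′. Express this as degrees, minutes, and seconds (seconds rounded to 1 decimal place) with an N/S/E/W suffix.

φ: 51.35300′ → 51′ and 0.35300 × 60 = 21.180″
Lon: fractional minutes 0.77770 × 60 = 46.662″

74°51′21.2″ N, 28°46′46.7″ E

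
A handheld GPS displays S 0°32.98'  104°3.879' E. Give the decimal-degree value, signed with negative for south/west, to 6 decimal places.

-0.549667, 104.064650

φ: 0 + 32.98/60 = 0.5496667
S ⇒ negate
Lon: 104 + 3.879/60 = 104.0646500
E → positive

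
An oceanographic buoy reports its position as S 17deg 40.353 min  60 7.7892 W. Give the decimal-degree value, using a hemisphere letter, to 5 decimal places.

Lat: 40.353′ = 0.672550°; total 17.672550
Lon: 60 + 7.7892/60 = 60.129820

17.67255° S, 60.12982° W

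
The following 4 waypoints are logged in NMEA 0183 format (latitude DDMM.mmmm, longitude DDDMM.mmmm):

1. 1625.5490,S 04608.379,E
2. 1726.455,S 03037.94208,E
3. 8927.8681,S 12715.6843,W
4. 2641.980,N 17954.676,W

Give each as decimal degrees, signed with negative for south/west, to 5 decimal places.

1. -16.42582, 46.13965
2. -17.44092, 30.63237
3. -89.46447, -127.26141
4. 26.69967, -179.91127

Point 1:
  Lat: degrees = first 2 digits = 16, minutes = 25.549; 16 + 25.549/60 = 16.425817
  S ⇒ negate
  Lon: split at 3 digits → 046° and 8.379′; 46 + 8.379/60 = 46.139650
  E → positive
Point 2:
  φ: split at 2 digits → 17° and 26.455′; 17 + 26.455/60 = 17.440917
  S ⇒ negate
  Lon: degrees = first 3 digits = 30, minutes = 37.94208; 30 + 37.94208/60 = 30.632368
  E → positive
Point 3:
  Latitude: degrees = first 2 digits = 89, minutes = 27.8681; 89 + 27.8681/60 = 89.464468
  hemisphere S, so the sign is −
  λ: degrees = first 3 digits = 127, minutes = 15.6843; 127 + 15.6843/60 = 127.261405
  W → negative
Point 4:
  Lat: split at 2 digits → 26° and 41.98′; 26 + 41.98/60 = 26.699667
  N ⇒ keep positive
  Longitude: split at 3 digits → 179° and 54.676′; 179 + 54.676/60 = 179.911267
  W → negative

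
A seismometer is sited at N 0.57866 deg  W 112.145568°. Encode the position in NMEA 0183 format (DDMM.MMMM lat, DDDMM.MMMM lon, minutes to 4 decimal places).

0034.7196,N / 11208.7341,W

φ: fractional part 0.578660 → 34.719600 minutes
Longitude: fractional part 0.145568 → 8.734080 minutes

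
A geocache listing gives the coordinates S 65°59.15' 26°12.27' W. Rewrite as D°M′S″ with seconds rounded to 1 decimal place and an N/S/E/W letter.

65°59′9.0″ S, 26°12′16.2″ W

Lat: 59.15000′ → 59′ and 0.15000 × 60 = 9.000″
Longitude: fractional minutes 0.27000 × 60 = 16.200″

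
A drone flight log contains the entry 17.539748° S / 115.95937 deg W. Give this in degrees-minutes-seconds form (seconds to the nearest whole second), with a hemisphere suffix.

φ: 0.539748 × 60 = 32.38488′ → 32′, remainder × 60 = 23.09″
Longitude: 0.959370 × 60 = 57.56220′ → 57′, remainder × 60 = 33.73″

17°32′23″ S, 115°57′34″ W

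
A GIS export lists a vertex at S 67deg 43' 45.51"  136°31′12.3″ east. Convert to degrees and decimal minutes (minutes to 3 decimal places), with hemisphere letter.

Latitude: seconds/60 = 0.75850; minutes = 43 + 0.75850 = 43.75850
Lon: 31 + 12.3/60 = 31.20500′

67° 43.759′ S, 136° 31.205′ E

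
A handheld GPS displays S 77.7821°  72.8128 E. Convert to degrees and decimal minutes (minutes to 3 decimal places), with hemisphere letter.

77° 46.926′ S, 72° 48.768′ E

φ: fractional part 0.782100 → 46.92600 minutes
Lon: minutes = (72.812800 − 72) × 60 = 48.76800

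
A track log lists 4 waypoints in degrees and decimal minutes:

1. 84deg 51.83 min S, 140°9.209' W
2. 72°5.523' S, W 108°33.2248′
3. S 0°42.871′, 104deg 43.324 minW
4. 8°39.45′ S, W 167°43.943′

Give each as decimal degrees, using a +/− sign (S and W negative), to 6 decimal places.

Point 1:
  Lat: 84 + 51.83/60 = 84.8638333
  hemisphere S, so the sign is −
  Lon: 9.209′ = 0.153483°; total 140.1534833
  W → negative
Point 2:
  Latitude: 5.523′ = 0.092050°; total 72.0920500
  hemisphere S, so the sign is −
  Lon: 108 + 33.2248/60 = 108.5537467
  W ⇒ negate
Point 3:
  φ: 0 + 42.871/60 = 0.7145167
  S → negative
  λ: 43.324′ = 0.722067°; total 104.7220667
  W → negative
Point 4:
  Latitude: 8 + 39.45/60 = 8.6575000
  hemisphere S, so the sign is −
  λ: 43.943′ = 0.732383°; total 167.7323833
  W ⇒ negate

1. -84.863833, -140.153483
2. -72.092050, -108.553747
3. -0.714517, -104.722067
4. -8.657500, -167.732383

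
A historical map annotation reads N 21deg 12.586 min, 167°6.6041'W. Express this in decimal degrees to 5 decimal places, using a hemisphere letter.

21.20977° N, 167.11007° W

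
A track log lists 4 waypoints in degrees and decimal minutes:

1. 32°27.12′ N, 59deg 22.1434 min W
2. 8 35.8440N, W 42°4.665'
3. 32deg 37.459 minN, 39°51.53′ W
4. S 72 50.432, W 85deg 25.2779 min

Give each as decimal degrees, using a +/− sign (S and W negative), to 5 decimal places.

1. 32.45200, -59.36906
2. 8.59740, -42.07775
3. 32.62432, -39.85883
4. -72.84053, -85.42130

Point 1:
  Latitude: 32 + 27.12/60 = 32.452000
  N ⇒ keep positive
  Lon: 59 + 22.1434/60 = 59.369057
  W ⇒ negate
Point 2:
  φ: 8 + 35.844/60 = 8.597400
  N → positive
  Lon: 42 + 4.665/60 = 42.077750
  hemisphere W, so the sign is −
Point 3:
  Lat: 37.459′ = 0.624317°; total 32.624317
  N → positive
  Lon: 51.53′ = 0.858833°; total 39.858833
  hemisphere W, so the sign is −
Point 4:
  Latitude: 50.432′ = 0.840533°; total 72.840533
  S ⇒ negate
  λ: 25.2779′ = 0.421298°; total 85.421298
  hemisphere W, so the sign is −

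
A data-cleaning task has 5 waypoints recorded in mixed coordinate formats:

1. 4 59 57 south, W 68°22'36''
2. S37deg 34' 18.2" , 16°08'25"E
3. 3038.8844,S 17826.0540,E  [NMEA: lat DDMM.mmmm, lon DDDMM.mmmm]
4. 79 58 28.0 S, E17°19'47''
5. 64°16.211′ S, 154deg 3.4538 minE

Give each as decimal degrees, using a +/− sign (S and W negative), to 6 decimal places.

1. -4.999167, -68.376667
2. -37.571722, 16.140278
3. -30.648073, 178.434233
4. -79.974444, 17.329722
5. -64.270183, 154.057563

Point 1:
  Latitude: 4 + 59/60 + 57/3600 = 4.9991667
  S → negative
  Lon: 68 + 22/60 + 36/3600 = 68.3766667
  hemisphere W, so the sign is −
Point 2:
  Lat: 37 + 34/60 + 18.2/3600 = 37.5717222
  S → negative
  Longitude: 16 + 8/60 + 25/3600 = 16.1402778
  E → positive
Point 3:
  Latitude: split at 2 digits → 30° and 38.8844′; 30 + 38.8844/60 = 30.6480733
  S → negative
  Lon: degrees = first 3 digits = 178, minutes = 26.054; 178 + 26.054/60 = 178.4342333
  E → positive
Point 4:
  Latitude: 58′ + 28″ = 58.46667′; 79 + 58.46667/60 = 79.9744444
  hemisphere S, so the sign is −
  Lon: 17° + 19/60 + 47/3600 = 17 + 0.316667 + 0.013056 = 17.3297222
  E → positive
Point 5:
  Latitude: 64 + 16.211/60 = 64.2701833
  S ⇒ negate
  λ: 154 + 3.4538/60 = 154.0575633
  E ⇒ keep positive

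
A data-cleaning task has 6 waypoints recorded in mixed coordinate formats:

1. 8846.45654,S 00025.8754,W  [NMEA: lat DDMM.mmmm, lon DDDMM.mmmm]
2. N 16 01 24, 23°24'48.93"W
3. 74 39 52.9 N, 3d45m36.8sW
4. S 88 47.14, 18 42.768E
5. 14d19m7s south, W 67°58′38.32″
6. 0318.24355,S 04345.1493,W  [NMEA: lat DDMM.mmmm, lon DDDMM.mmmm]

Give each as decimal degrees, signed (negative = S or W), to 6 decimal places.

Point 1:
  φ: degrees = first 2 digits = 88, minutes = 46.45654; 88 + 46.45654/60 = 88.7742757
  S ⇒ negate
  λ: degrees = first 3 digits = 0, minutes = 25.8754; 0 + 25.8754/60 = 0.4312567
  W ⇒ negate
Point 2:
  Latitude: 1′ + 24″ = 1.40000′; 16 + 1.40000/60 = 16.0233333
  N → positive
  λ: 24′ + 48.93″ = 24.81550′; 23 + 24.81550/60 = 23.4135917
  W → negative
Point 3:
  φ: 39′ + 52.9″ = 39.88167′; 74 + 39.88167/60 = 74.6646944
  N → positive
  Lon: 3° + 45/60 + 36.8/3600 = 3 + 0.750000 + 0.010222 = 3.7602222
  W → negative
Point 4:
  Lat: 88 + 47.14/60 = 88.7856667
  S → negative
  Longitude: 18 + 42.768/60 = 18.7128000
  E → positive
Point 5:
  Latitude: 14 + 19/60 + 7/3600 = 14.3186111
  S → negative
  Lon: 67° + 58/60 + 38.32/3600 = 67 + 0.966667 + 0.010644 = 67.9773111
  hemisphere W, so the sign is −
Point 6:
  φ: degrees = first 2 digits = 3, minutes = 18.24355; 3 + 18.24355/60 = 3.3040592
  S → negative
  Longitude: split at 3 digits → 043° and 45.1493′; 43 + 45.1493/60 = 43.7524883
  W ⇒ negate

1. -88.774276, -0.431257
2. 16.023333, -23.413592
3. 74.664694, -3.760222
4. -88.785667, 18.712800
5. -14.318611, -67.977311
6. -3.304059, -43.752488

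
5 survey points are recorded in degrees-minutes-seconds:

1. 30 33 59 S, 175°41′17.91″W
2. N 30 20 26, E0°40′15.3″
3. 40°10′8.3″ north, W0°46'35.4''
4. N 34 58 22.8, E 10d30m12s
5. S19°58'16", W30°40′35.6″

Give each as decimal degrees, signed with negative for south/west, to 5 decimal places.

Point 1:
  φ: 30 + 33/60 + 59/3600 = 30.566389
  hemisphere S, so the sign is −
  λ: 41′ + 17.91″ = 41.29850′; 175 + 41.29850/60 = 175.688308
  W ⇒ negate
Point 2:
  Lat: 30° + 20/60 + 26/3600 = 30 + 0.333333 + 0.007222 = 30.340556
  N ⇒ keep positive
  λ: 0° + 40/60 + 15.3/3600 = 0 + 0.666667 + 0.004250 = 0.670917
  E ⇒ keep positive
Point 3:
  Lat: 40 + 10/60 + 8.3/3600 = 40.168972
  N → positive
  Longitude: 0 + 46/60 + 35.4/3600 = 0.776500
  W → negative
Point 4:
  Latitude: 34 + 58/60 + 22.8/3600 = 34.973000
  N → positive
  λ: 30′ + 12″ = 30.20000′; 10 + 30.20000/60 = 10.503333
  E → positive
Point 5:
  φ: 19° + 58/60 + 16/3600 = 19 + 0.966667 + 0.004444 = 19.971111
  hemisphere S, so the sign is −
  Lon: 40′ + 35.6″ = 40.59333′; 30 + 40.59333/60 = 30.676556
  W → negative

1. -30.56639, -175.68831
2. 30.34056, 0.67092
3. 40.16897, -0.77650
4. 34.97300, 10.50333
5. -19.97111, -30.67656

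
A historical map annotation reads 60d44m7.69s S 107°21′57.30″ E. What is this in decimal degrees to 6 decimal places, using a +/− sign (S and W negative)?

-60.735469, 107.365917

Latitude: 60 + 44/60 + 7.69/3600 = 60.7354694
S ⇒ negate
Longitude: 107° + 21/60 + 57.3/3600 = 107 + 0.350000 + 0.015917 = 107.3659167
E ⇒ keep positive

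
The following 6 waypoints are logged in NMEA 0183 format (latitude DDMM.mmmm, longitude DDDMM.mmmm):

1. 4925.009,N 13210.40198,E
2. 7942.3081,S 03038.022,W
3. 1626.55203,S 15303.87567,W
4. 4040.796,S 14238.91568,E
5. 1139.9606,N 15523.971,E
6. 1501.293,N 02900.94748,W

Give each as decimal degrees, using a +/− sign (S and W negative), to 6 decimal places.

Point 1:
  φ: split at 2 digits → 49° and 25.009′; 49 + 25.009/60 = 49.4168167
  N → positive
  λ: degrees = first 3 digits = 132, minutes = 10.40198; 132 + 10.40198/60 = 132.1733663
  E ⇒ keep positive
Point 2:
  Lat: split at 2 digits → 79° and 42.3081′; 79 + 42.3081/60 = 79.7051350
  S ⇒ negate
  λ: split at 3 digits → 030° and 38.022′; 30 + 38.022/60 = 30.6337000
  W ⇒ negate
Point 3:
  Latitude: split at 2 digits → 16° and 26.55203′; 16 + 26.55203/60 = 16.4425338
  S → negative
  Lon: degrees = first 3 digits = 153, minutes = 3.87567; 153 + 3.87567/60 = 153.0645945
  W ⇒ negate
Point 4:
  φ: split at 2 digits → 40° and 40.796′; 40 + 40.796/60 = 40.6799333
  S → negative
  λ: degrees = first 3 digits = 142, minutes = 38.91568; 142 + 38.91568/60 = 142.6485947
  E → positive
Point 5:
  φ: degrees = first 2 digits = 11, minutes = 39.9606; 11 + 39.9606/60 = 11.6660100
  N → positive
  Longitude: degrees = first 3 digits = 155, minutes = 23.971; 155 + 23.971/60 = 155.3995167
  E → positive
Point 6:
  Latitude: split at 2 digits → 15° and 1.293′; 15 + 1.293/60 = 15.0215500
  N → positive
  Longitude: degrees = first 3 digits = 29, minutes = 0.94748; 29 + 0.94748/60 = 29.0157913
  W → negative

1. 49.416817, 132.173366
2. -79.705135, -30.633700
3. -16.442534, -153.064595
4. -40.679933, 142.648595
5. 11.666010, 155.399517
6. 15.021550, -29.015791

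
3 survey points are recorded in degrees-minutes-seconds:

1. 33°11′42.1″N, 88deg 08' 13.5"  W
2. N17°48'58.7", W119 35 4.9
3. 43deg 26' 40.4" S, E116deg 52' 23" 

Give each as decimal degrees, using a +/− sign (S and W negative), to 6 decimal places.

Point 1:
  Lat: 11′ + 42.1″ = 11.70167′; 33 + 11.70167/60 = 33.1950278
  N ⇒ keep positive
  Longitude: 88° + 8/60 + 13.5/3600 = 88 + 0.133333 + 0.003750 = 88.1370833
  W → negative
Point 2:
  Latitude: 17° + 48/60 + 58.7/3600 = 17 + 0.800000 + 0.016306 = 17.8163056
  N ⇒ keep positive
  Lon: 119 + 35/60 + 4.9/3600 = 119.5846944
  W → negative
Point 3:
  Lat: 43° + 26/60 + 40.4/3600 = 43 + 0.433333 + 0.011222 = 43.4445556
  hemisphere S, so the sign is −
  Lon: 116 + 52/60 + 23/3600 = 116.8730556
  E → positive

1. 33.195028, -88.137083
2. 17.816306, -119.584694
3. -43.444556, 116.873056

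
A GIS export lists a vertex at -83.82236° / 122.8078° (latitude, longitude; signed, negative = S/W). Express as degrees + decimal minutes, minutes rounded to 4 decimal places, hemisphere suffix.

83° 49.3416′ S, 122° 48.4680′ E

Latitude is negative → S; |value| = 83.822360
Latitude: minutes = (83.822360 − 83) × 60 = 49.341600
Longitude: 122° + 0.807800 × 60 = 122° 48.468000′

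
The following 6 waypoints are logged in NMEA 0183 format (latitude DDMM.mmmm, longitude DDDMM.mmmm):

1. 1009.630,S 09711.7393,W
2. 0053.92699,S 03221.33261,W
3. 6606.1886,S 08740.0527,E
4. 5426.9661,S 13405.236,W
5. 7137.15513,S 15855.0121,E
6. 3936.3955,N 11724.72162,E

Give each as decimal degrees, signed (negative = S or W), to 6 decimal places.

Point 1:
  Lat: split at 2 digits → 10° and 9.63′; 10 + 9.63/60 = 10.1605000
  hemisphere S, so the sign is −
  Longitude: degrees = first 3 digits = 97, minutes = 11.7393; 97 + 11.7393/60 = 97.1956550
  W → negative
Point 2:
  Lat: degrees = first 2 digits = 0, minutes = 53.92699; 0 + 53.92699/60 = 0.8987832
  S → negative
  Longitude: split at 3 digits → 032° and 21.33261′; 32 + 21.33261/60 = 32.3555435
  hemisphere W, so the sign is −
Point 3:
  Lat: split at 2 digits → 66° and 6.1886′; 66 + 6.1886/60 = 66.1031433
  S ⇒ negate
  Longitude: split at 3 digits → 087° and 40.0527′; 87 + 40.0527/60 = 87.6675450
  E ⇒ keep positive
Point 4:
  Latitude: degrees = first 2 digits = 54, minutes = 26.9661; 54 + 26.9661/60 = 54.4494350
  S ⇒ negate
  Lon: split at 3 digits → 134° and 5.236′; 134 + 5.236/60 = 134.0872667
  hemisphere W, so the sign is −
Point 5:
  Lat: degrees = first 2 digits = 71, minutes = 37.15513; 71 + 37.15513/60 = 71.6192522
  hemisphere S, so the sign is −
  Longitude: split at 3 digits → 158° and 55.0121′; 158 + 55.0121/60 = 158.9168683
  E → positive
Point 6:
  Lat: split at 2 digits → 39° and 36.3955′; 39 + 36.3955/60 = 39.6065917
  N ⇒ keep positive
  λ: split at 3 digits → 117° and 24.72162′; 117 + 24.72162/60 = 117.4120270
  E ⇒ keep positive

1. -10.160500, -97.195655
2. -0.898783, -32.355544
3. -66.103143, 87.667545
4. -54.449435, -134.087267
5. -71.619252, 158.916868
6. 39.606592, 117.412027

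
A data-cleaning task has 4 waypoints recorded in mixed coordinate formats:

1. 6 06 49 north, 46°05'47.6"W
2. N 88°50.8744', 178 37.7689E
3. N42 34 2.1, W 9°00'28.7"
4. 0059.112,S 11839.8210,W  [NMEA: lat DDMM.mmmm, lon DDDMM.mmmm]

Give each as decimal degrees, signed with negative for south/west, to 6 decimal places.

1. 6.113611, -46.096556
2. 88.847907, 178.629482
3. 42.567250, -9.007972
4. -0.985200, -118.663683

Point 1:
  Latitude: 6° + 6/60 + 49/3600 = 6 + 0.100000 + 0.013611 = 6.1136111
  N → positive
  λ: 5′ + 47.6″ = 5.79333′; 46 + 5.79333/60 = 46.0965556
  W → negative
Point 2:
  Latitude: 88 + 50.8744/60 = 88.8479067
  N → positive
  Longitude: 178 + 37.7689/60 = 178.6294817
  E ⇒ keep positive
Point 3:
  Lat: 42 + 34/60 + 2.1/3600 = 42.5672500
  N → positive
  λ: 0′ + 28.7″ = 0.47833′; 9 + 0.47833/60 = 9.0079722
  W → negative
Point 4:
  Latitude: degrees = first 2 digits = 0, minutes = 59.112; 0 + 59.112/60 = 0.9852000
  S → negative
  Longitude: degrees = first 3 digits = 118, minutes = 39.821; 118 + 39.821/60 = 118.6636833
  W → negative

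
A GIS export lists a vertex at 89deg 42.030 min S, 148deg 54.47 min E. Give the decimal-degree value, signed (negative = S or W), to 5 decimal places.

-89.70050, 148.90783

Latitude: 42.03′ = 0.700500°; total 89.700500
S → negative
Longitude: 148 + 54.47/60 = 148.907833
E ⇒ keep positive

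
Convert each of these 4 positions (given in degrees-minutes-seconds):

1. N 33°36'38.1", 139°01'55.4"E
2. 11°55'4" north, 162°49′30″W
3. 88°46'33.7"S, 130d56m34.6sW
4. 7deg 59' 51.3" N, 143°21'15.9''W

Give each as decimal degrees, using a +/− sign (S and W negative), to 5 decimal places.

Point 1:
  Latitude: 33 + 36/60 + 38.1/3600 = 33.610583
  N ⇒ keep positive
  λ: 1′ + 55.4″ = 1.92333′; 139 + 1.92333/60 = 139.032056
  E ⇒ keep positive
Point 2:
  Lat: 55′ + 4″ = 55.06667′; 11 + 55.06667/60 = 11.917778
  N ⇒ keep positive
  λ: 49′ + 30″ = 49.50000′; 162 + 49.50000/60 = 162.825000
  W ⇒ negate
Point 3:
  Latitude: 88 + 46/60 + 33.7/3600 = 88.776028
  S → negative
  Lon: 130 + 56/60 + 34.6/3600 = 130.942944
  W → negative
Point 4:
  Lat: 59′ + 51.3″ = 59.85500′; 7 + 59.85500/60 = 7.997583
  N → positive
  λ: 143 + 21/60 + 15.9/3600 = 143.354417
  W ⇒ negate

1. 33.61058, 139.03206
2. 11.91778, -162.82500
3. -88.77603, -130.94294
4. 7.99758, -143.35442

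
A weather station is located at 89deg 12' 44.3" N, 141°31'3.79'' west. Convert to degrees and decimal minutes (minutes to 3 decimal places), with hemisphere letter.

Latitude: 12 + 44.3/60 = 12.73833′
λ: 31 + 3.79/60 = 31.06317′

89° 12.738′ N, 141° 31.063′ W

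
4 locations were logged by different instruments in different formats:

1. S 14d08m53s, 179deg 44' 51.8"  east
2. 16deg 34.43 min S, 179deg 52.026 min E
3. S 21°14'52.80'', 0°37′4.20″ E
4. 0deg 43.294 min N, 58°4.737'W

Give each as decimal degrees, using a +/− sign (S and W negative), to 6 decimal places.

Point 1:
  Lat: 14 + 8/60 + 53/3600 = 14.1480556
  S → negative
  Longitude: 179° + 44/60 + 51.8/3600 = 179 + 0.733333 + 0.014389 = 179.7477222
  E → positive
Point 2:
  φ: 34.43′ = 0.573833°; total 16.5738333
  S ⇒ negate
  λ: 52.026′ = 0.867100°; total 179.8671000
  E → positive
Point 3:
  Lat: 21 + 14/60 + 52.8/3600 = 21.2480000
  S → negative
  Lon: 0° + 37/60 + 4.2/3600 = 0 + 0.616667 + 0.001167 = 0.6178333
  E ⇒ keep positive
Point 4:
  Lat: 0 + 43.294/60 = 0.7215667
  N ⇒ keep positive
  Lon: 4.737′ = 0.078950°; total 58.0789500
  W ⇒ negate

1. -14.148056, 179.747722
2. -16.573833, 179.867100
3. -21.248000, 0.617833
4. 0.721567, -58.078950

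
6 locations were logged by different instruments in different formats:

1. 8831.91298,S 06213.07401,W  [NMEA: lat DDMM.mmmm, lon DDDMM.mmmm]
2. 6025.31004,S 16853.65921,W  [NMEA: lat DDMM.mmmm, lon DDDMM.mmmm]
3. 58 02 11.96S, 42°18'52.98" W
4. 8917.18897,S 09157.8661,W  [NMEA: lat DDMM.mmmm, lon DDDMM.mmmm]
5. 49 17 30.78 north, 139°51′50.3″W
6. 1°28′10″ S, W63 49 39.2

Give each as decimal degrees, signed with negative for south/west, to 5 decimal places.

1. -88.53188, -62.21790
2. -60.42183, -168.89432
3. -58.03666, -42.31472
4. -89.28648, -91.96444
5. 49.29188, -139.86397
6. -1.46944, -63.82756

Point 1:
  Lat: split at 2 digits → 88° and 31.91298′; 88 + 31.91298/60 = 88.531883
  S → negative
  Lon: degrees = first 3 digits = 62, minutes = 13.07401; 62 + 13.07401/60 = 62.217900
  hemisphere W, so the sign is −
Point 2:
  Latitude: split at 2 digits → 60° and 25.31004′; 60 + 25.31004/60 = 60.421834
  hemisphere S, so the sign is −
  Longitude: degrees = first 3 digits = 168, minutes = 53.65921; 168 + 53.65921/60 = 168.894320
  hemisphere W, so the sign is −
Point 3:
  Lat: 58 + 2/60 + 11.96/3600 = 58.036656
  S → negative
  Longitude: 42 + 18/60 + 52.98/3600 = 42.314717
  hemisphere W, so the sign is −
Point 4:
  Latitude: degrees = first 2 digits = 89, minutes = 17.18897; 89 + 17.18897/60 = 89.286483
  S ⇒ negate
  λ: degrees = first 3 digits = 91, minutes = 57.8661; 91 + 57.8661/60 = 91.964435
  W → negative
Point 5:
  φ: 49° + 17/60 + 30.78/3600 = 49 + 0.283333 + 0.008550 = 49.291883
  N → positive
  Lon: 139 + 51/60 + 50.3/3600 = 139.863972
  W ⇒ negate
Point 6:
  Latitude: 1 + 28/60 + 10/3600 = 1.469444
  S ⇒ negate
  Lon: 63° + 49/60 + 39.2/3600 = 63 + 0.816667 + 0.010889 = 63.827556
  W → negative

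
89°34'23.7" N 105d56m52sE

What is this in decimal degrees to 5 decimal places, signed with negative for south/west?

89.57325, 105.94778

Latitude: 34′ + 23.7″ = 34.39500′; 89 + 34.39500/60 = 89.573250
N ⇒ keep positive
Longitude: 105° + 56/60 + 52/3600 = 105 + 0.933333 + 0.014444 = 105.947778
E ⇒ keep positive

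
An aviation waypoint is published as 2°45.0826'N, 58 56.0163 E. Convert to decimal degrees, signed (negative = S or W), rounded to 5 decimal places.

Lat: 45.0826′ = 0.751377°; total 2.751377
N → positive
λ: 58 + 56.0163/60 = 58.933605
E → positive

2.75138, 58.93361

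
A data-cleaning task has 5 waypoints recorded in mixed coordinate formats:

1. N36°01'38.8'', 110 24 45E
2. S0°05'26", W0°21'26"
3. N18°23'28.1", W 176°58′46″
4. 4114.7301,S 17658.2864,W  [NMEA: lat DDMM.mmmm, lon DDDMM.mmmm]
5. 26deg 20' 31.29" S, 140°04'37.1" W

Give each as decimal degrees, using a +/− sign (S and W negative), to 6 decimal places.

1. 36.027444, 110.412500
2. -0.090556, -0.357222
3. 18.391139, -176.979444
4. -41.245502, -176.971440
5. -26.342025, -140.076972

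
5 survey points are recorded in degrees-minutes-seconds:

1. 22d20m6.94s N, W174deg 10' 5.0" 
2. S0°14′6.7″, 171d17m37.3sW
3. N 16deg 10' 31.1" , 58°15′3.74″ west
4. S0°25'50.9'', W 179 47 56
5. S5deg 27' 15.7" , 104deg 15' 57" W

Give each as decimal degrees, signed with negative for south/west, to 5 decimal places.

Point 1:
  φ: 22° + 20/60 + 6.94/3600 = 22 + 0.333333 + 0.001928 = 22.335261
  N → positive
  Longitude: 174° + 10/60 + 5/3600 = 174 + 0.166667 + 0.001389 = 174.168056
  W ⇒ negate
Point 2:
  Lat: 0 + 14/60 + 6.7/3600 = 0.235194
  hemisphere S, so the sign is −
  λ: 17′ + 37.3″ = 17.62167′; 171 + 17.62167/60 = 171.293694
  W → negative
Point 3:
  Lat: 10′ + 31.1″ = 10.51833′; 16 + 10.51833/60 = 16.175306
  N ⇒ keep positive
  λ: 58° + 15/60 + 3.74/3600 = 58 + 0.250000 + 0.001039 = 58.251039
  hemisphere W, so the sign is −
Point 4:
  φ: 0 + 25/60 + 50.9/3600 = 0.430806
  hemisphere S, so the sign is −
  λ: 179° + 47/60 + 56/3600 = 179 + 0.783333 + 0.015556 = 179.798889
  hemisphere W, so the sign is −
Point 5:
  φ: 27′ + 15.7″ = 27.26167′; 5 + 27.26167/60 = 5.454361
  S ⇒ negate
  λ: 104 + 15/60 + 57/3600 = 104.265833
  W ⇒ negate

1. 22.33526, -174.16806
2. -0.23519, -171.29369
3. 16.17531, -58.25104
4. -0.43081, -179.79889
5. -5.45436, -104.26583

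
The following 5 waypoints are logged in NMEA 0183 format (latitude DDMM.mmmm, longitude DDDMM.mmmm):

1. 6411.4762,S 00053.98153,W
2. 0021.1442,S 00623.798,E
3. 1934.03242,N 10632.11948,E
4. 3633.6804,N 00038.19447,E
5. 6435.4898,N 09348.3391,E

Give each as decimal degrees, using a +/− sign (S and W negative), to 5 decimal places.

1. -64.19127, -0.89969
2. -0.35240, 6.39663
3. 19.56721, 106.53532
4. 36.56134, 0.63657
5. 64.59150, 93.80565

Point 1:
  Lat: split at 2 digits → 64° and 11.4762′; 64 + 11.4762/60 = 64.191270
  hemisphere S, so the sign is −
  λ: degrees = first 3 digits = 0, minutes = 53.98153; 0 + 53.98153/60 = 0.899692
  hemisphere W, so the sign is −
Point 2:
  Lat: degrees = first 2 digits = 0, minutes = 21.1442; 0 + 21.1442/60 = 0.352403
  S → negative
  Lon: degrees = first 3 digits = 6, minutes = 23.798; 6 + 23.798/60 = 6.396633
  E ⇒ keep positive
Point 3:
  φ: split at 2 digits → 19° and 34.03242′; 19 + 34.03242/60 = 19.567207
  N → positive
  Lon: split at 3 digits → 106° and 32.11948′; 106 + 32.11948/60 = 106.535325
  E ⇒ keep positive
Point 4:
  Lat: degrees = first 2 digits = 36, minutes = 33.6804; 36 + 33.6804/60 = 36.561340
  N ⇒ keep positive
  Lon: split at 3 digits → 000° and 38.19447′; 0 + 38.19447/60 = 0.636575
  E → positive
Point 5:
  φ: degrees = first 2 digits = 64, minutes = 35.4898; 64 + 35.4898/60 = 64.591497
  N → positive
  Lon: split at 3 digits → 093° and 48.3391′; 93 + 48.3391/60 = 93.805652
  E ⇒ keep positive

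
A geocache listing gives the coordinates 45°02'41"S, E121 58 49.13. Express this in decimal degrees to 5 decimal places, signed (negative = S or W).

-45.04472, 121.98031

Latitude: 2′ + 41″ = 2.68333′; 45 + 2.68333/60 = 45.044722
S → negative
λ: 121 + 58/60 + 49.13/3600 = 121.980314
E → positive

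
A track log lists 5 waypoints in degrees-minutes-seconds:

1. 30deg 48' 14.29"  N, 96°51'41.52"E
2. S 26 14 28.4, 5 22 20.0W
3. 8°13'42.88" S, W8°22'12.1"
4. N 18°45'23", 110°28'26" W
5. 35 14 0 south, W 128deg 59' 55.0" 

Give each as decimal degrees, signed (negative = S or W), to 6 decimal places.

Point 1:
  Lat: 30 + 48/60 + 14.29/3600 = 30.8039694
  N ⇒ keep positive
  Lon: 51′ + 41.52″ = 51.69200′; 96 + 51.69200/60 = 96.8615333
  E → positive
Point 2:
  φ: 26 + 14/60 + 28.4/3600 = 26.2412222
  S ⇒ negate
  Longitude: 22′ + 20″ = 22.33333′; 5 + 22.33333/60 = 5.3722222
  hemisphere W, so the sign is −
Point 3:
  Lat: 8° + 13/60 + 42.88/3600 = 8 + 0.216667 + 0.011911 = 8.2285778
  hemisphere S, so the sign is −
  λ: 22′ + 12.1″ = 22.20167′; 8 + 22.20167/60 = 8.3700278
  W → negative
Point 4:
  Lat: 18° + 45/60 + 23/3600 = 18 + 0.750000 + 0.006389 = 18.7563889
  N ⇒ keep positive
  Longitude: 110 + 28/60 + 26/3600 = 110.4738889
  W → negative
Point 5:
  Lat: 14′ + 0″ = 14.00000′; 35 + 14.00000/60 = 35.2333333
  S → negative
  Longitude: 128° + 59/60 + 55/3600 = 128 + 0.983333 + 0.015278 = 128.9986111
  W → negative

1. 30.803969, 96.861533
2. -26.241222, -5.372222
3. -8.228578, -8.370028
4. 18.756389, -110.473889
5. -35.233333, -128.998611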